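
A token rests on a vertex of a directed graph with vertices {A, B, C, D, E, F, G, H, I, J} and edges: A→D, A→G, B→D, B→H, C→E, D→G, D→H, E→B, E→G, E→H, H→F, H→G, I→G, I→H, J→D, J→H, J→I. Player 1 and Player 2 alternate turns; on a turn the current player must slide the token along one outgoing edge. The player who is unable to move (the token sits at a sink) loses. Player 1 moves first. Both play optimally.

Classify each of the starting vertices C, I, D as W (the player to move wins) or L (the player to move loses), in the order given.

Build the W/L table. Terminal = L. A non-terminal position is W if it has a move to some L; otherwise it is L.
Every edge goes from a vertex to one that appears earlier in the order G, F, H, D, B, A, E, I, J, C, so processing vertices in that order labels each vertex after all of its successors.
G: no outgoing edge → L
F: no outgoing edge → L
H: reaches L-position F → W
D: reaches L-position G → W
B: only reaches D(W), H(W), all W → L
A: reaches L-position G → W
E: reaches L-position B → W
I: reaches L-position G → W
J: only reaches I(W), D(W), H(W), all W → L
C: only reaches E(W), which is W → L

C: L, I: W, D: W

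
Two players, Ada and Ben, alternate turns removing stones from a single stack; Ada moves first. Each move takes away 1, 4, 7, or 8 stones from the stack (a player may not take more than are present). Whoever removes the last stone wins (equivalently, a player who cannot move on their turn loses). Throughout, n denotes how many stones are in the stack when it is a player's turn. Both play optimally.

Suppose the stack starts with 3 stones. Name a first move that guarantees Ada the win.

Build the W/L table. Terminal = L. A non-terminal position is W if it has a move to some L; otherwise it is L.
n=0: no move → L
n=1: reaches L-position 0 → W
n=2: only reaches 1(W), which is W → L
n=3: reaches L-position 2 → W
From 3, the L positions reachable in one move are: 2.

Remove 1, leaving 2.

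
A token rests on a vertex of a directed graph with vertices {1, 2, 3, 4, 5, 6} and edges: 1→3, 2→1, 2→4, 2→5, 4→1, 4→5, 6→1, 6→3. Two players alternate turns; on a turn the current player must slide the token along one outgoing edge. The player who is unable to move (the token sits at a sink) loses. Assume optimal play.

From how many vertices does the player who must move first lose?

Label each position W (a win for the player to move) or L (a loss). A position with no legal move is L; any other position is W exactly when some move reaches an L, and L when every move reaches a W.
Every edge goes from a vertex to one that appears earlier in the order 5, 3, 1, 4, 6, 2, so processing vertices in that order labels each vertex after all of its successors.
5: no outgoing edge → L
3: no outgoing edge → L
1: W (go to 3, an L position)
4: W (go to 5, an L position)
6: W (go to 3, an L position)
2: W (go to 5, an L position)
The L vertices are 3, 5; that is 2 in all.

2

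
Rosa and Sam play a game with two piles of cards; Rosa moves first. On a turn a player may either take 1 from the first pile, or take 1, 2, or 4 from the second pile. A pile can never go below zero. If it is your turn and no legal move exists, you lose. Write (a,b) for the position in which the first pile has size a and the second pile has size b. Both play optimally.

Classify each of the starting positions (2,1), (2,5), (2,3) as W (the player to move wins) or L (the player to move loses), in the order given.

Compute win/loss labels from the base case upward. A position with no move is L. Any other position is W if it can reach an L in one move, else L.
No move ever increases a pile, so every position that can arise here has a ≤ 2 and b ≤ 5; it is enough to label the cells with 0 ≤ a ≤ 2 and 0 ≤ b ≤ 5.
Every move lowers a or b (never raises either), so fill the grid row by row in increasing a, and left to right within a row: each cell's successors are then already labelled.
      b=0  b=1  b=2  b=3  b=4  b=5
a=0:    L    W    W    L    W    W
a=1:    W    L    W    W    L    W
a=2:    L    W    W    L    W    W
Cells with no legal move (terminal, hence L): (0,0).
The remaining L cells, each justified by listing all of its moves:
(0,3): only reaches (0,2)(W), (0,1)(W), all W → L
(1,1): only reaches (0,1)(W), (1,0)(W), all W → L
(1,4): only reaches (0,4)(W), (1,3)(W), (1,2)(W), (1,0)(W), all W → L
(2,0): only reaches (1,0)(W), which is W → L
(2,3): only reaches (1,3)(W), (2,2)(W), (2,1)(W), all W → L
Every other cell has at least one move into one of the L cells above, so it is W.
(2,1): the move to (1,1) reaches an L cell, so W
(2,5): the move to (2,3) reaches an L cell, so W
(2,3): one of the L cells justified above, so L

(2,1): W, (2,5): W, (2,3): L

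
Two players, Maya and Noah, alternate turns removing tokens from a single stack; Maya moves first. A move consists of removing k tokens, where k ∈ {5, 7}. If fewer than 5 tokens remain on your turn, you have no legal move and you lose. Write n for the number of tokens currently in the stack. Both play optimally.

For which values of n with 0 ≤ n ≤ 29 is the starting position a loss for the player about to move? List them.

0, 1, 2, 3, 4, 12, 13, 14, 15, 16, 24, 25, 26, 27, 28

Build the W/L table. Terminal = L. A non-terminal position is W if it has a move to some L; otherwise it is L.
n=0: no move → L
n=1: no move → L
n=2: no move → L
n=3: no move → L
n=4: no move → L
n=5: W (go to 0, an L position)
n=6: W (go to 1, an L position)
n=7: W (go to 2, an L position)
n=8: W (go to 3, an L position)
n=9: W (go to 4, an L position)
n=10: W (go to 3, an L position)
n=11: W (go to 4, an L position)
n=12: L (options 7(W), 5(W) are all W)
n=13: L (options 8(W), 6(W) are all W)
n=14: L (options 9(W), 7(W) are all W)
n=15: L (options 10(W), 8(W) are all W)
n=16: L (options 11(W), 9(W) are all W)
n=17: W (go to 12, an L position)
n=18: W (go to 13, an L position)
n=19: W (go to 14, an L position)
n=20: W (go to 15, an L position)
n=21: W (go to 16, an L position)
n=22: W (go to 15, an L position)
n=23: W (go to 16, an L position)
n=24: L (options 19(W), 17(W) are all W)
n=25: L (options 20(W), 18(W) are all W)
n=26: L (options 21(W), 19(W) are all W)
n=27: L (options 22(W), 20(W) are all W)
n=28: L (options 23(W), 21(W) are all W)
n=29: W (go to 24, an L position)
Reading off the rows marked L gives the requested list; there are 15 such values of n.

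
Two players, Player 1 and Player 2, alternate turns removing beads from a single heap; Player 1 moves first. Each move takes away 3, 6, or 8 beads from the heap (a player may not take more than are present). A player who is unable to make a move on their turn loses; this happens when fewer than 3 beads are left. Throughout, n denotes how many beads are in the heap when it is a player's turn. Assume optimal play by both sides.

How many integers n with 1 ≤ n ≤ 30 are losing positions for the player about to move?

Label each position W (a win for the player to move) or L (a loss). A position with no legal move is L; any other position is W exactly when some move reaches an L, and L when every move reaches a W.
n=0: no move → L
n=1: no move → L
n=2: no move → L
n=3: →0(L), so W
n=4: →1(L), so W
n=5: →2(L), so W
n=6: →0(L), so W
n=7: →1(L), so W
n=8: →2(L), so W
n=9: →1(L), so W
n=10: →2(L), so W
n=11: →8(W), 5(W), 3(W) — all W, so L
n=12: →9(W), 6(W), 4(W) — all W, so L
n=13: →10(W), 7(W), 5(W) — all W, so L
n=14: →11(L), so W
n=15: →12(L), so W
n=16: →13(L), so W
n=17: →11(L), so W
n=18: →12(L), so W
n=19: →13(L), so W
n=20: →12(L), so W
n=21: →13(L), so W
n=22: →19(W), 16(W), 14(W) — all W, so L
n=23: →20(W), 17(W), 15(W) — all W, so L
n=24: →21(W), 18(W), 16(W) — all W, so L
n=25: →22(L), so W
n=26: →23(L), so W
n=27: →24(L), so W
n=28: →22(L), so W
n=29: →23(L), so W
n=30: →24(L), so W
L entries with 1 ≤ n ≤ 30 (n=0 is outside the asked range and is not counted): n = 1, 2, 11, 12, 13, 22, 23, 24; that makes 8.

8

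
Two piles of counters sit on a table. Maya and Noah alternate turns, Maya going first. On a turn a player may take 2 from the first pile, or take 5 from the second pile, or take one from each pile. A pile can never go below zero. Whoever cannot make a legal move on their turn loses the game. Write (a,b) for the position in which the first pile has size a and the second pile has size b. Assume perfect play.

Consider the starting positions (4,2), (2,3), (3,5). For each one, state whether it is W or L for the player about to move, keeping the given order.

(4,2): W, (2,3): W, (3,5): L

Classify positions by backward induction: terminal positions (no move available) are L. From any other position, the mover wins iff some move reaches an L.
No move ever increases a pile, so every position that can arise here has a ≤ 4 and b ≤ 5; it is enough to label the cells with 0 ≤ a ≤ 4 and 0 ≤ b ≤ 5.
Every move lowers a or b (never raises either), so fill the grid row by row in increasing a, and left to right within a row: each cell's successors are then already labelled.
      b=0  b=1  b=2  b=3  b=4  b=5
a=0:    L    L    L    L    L    W
a=1:    L    W    W    W    W    W
a=2:    W    W    W    W    W    L
a=3:    W    L    L    L    L    L
a=4:    L    L    W    W    W    W
Cells with no legal move (terminal, hence L): (0,0), (0,1), (0,2), (0,3), (0,4), (1,0).
The remaining L cells, each justified by listing all of its moves:
(2,5): only reaches (0,5)(W), (2,0)(W), (1,4)(W), all W → L
(3,1): only reaches (1,1)(W), (2,0)(W), all W → L
(3,2): only reaches (1,2)(W), (2,1)(W), all W → L
(3,3): only reaches (1,3)(W), (2,2)(W), all W → L
(3,4): only reaches (1,4)(W), (2,3)(W), all W → L
(3,5): only reaches (1,5)(W), (3,0)(W), (2,4)(W), all W → L
(4,0): only reaches (2,0)(W), which is W → L
(4,1): only reaches (2,1)(W), (3,0)(W), all W → L
Every other cell has at least one move into one of the L cells above, so it is W.
(4,2): the move to (3,1) reaches an L cell, so W
(2,3): the move to (0,3) reaches an L cell, so W
(3,5): one of the L cells justified above, so L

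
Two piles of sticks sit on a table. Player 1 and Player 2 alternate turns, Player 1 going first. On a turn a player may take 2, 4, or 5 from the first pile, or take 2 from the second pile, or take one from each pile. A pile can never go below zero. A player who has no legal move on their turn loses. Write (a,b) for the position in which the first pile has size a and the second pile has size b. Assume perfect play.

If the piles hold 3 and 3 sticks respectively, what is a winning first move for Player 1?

Compute win/loss labels from the base case upward. A position with no move is L. Any other position is W if it can reach an L in one move, else L.
No move ever increases a pile, so every position that can arise here has a ≤ 3 and b ≤ 3; it is enough to label the cells with 0 ≤ a ≤ 3 and 0 ≤ b ≤ 3.
Every move lowers a or b (never raises either), so fill the grid row by row in increasing a, and left to right within a row: each cell's successors are then already labelled.
      b=0  b=1  b=2  b=3
a=0:    L    L    W    W
a=1:    L    W    W    L
a=2:    W    W    L    L
a=3:    W    L    L    W
Cells with no legal move (terminal, hence L): (0,0), (0,1), (1,0).
The remaining L cells, each justified by listing all of its moves:
(1,3): moves to (1,1)(W), (0,2)(W); every one is W ⇒ L
(2,2): moves to (0,2)(W), (2,0)(W), (1,1)(W); every one is W ⇒ L
(2,3): moves to (0,3)(W), (2,1)(W), (1,2)(W); every one is W ⇒ L
(3,1): moves to (1,1)(W), (2,0)(W); every one is W ⇒ L
(3,2): moves to (1,2)(W), (3,0)(W), (2,1)(W); every one is W ⇒ L
Every other cell has at least one move into one of the L cells above, so it is W.
From (3,3), the L positions reachable in one move are: (1,3), (3,1), (2,2). Any move reaching one of these is winning.

Move to (1,3).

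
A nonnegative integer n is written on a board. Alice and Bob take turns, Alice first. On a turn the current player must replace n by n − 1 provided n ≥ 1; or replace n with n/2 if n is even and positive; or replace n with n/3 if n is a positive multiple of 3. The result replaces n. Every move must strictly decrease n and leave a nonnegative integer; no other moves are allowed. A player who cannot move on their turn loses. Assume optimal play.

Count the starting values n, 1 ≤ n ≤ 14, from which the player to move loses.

Work bottom-up. With no move the player to move loses. Otherwise the position is W if at least one move leads to an L position for the opponent, and L if every move leads to a W.
n=0: no move → L
n=1: reaches L-position 0 → W
n=2: only reaches 1(W), which is W → L
n=3: reaches L-position 2 → W
n=4: reaches L-position 2 → W
n=5: only reaches 4(W), which is W → L
n=6: reaches L-position 2 → W
n=7: only reaches 6(W), which is W → L
n=8: reaches L-position 7 → W
n=9: only reaches 3(W), 8(W), all W → L
n=10: reaches L-position 5 → W
n=11: only reaches 10(W), which is W → L
n=12: reaches L-position 11 → W
n=13: only reaches 12(W), which is W → L
n=14: reaches L-position 7 → W
L entries with 1 ≤ n ≤ 14 (n=0 is outside the asked range and is not counted): n = 2, 5, 7, 9, 11, 13; that makes 6.

6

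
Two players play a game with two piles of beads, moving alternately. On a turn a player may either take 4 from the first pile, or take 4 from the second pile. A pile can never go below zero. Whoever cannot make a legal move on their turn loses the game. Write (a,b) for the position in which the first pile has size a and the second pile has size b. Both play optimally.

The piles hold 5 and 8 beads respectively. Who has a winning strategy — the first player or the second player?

The first player wins.

Classify positions by backward induction: terminal positions (no move available) are L. From any other position, the mover wins iff some move reaches an L.
No move ever increases a pile, so every position that can arise here has a ≤ 5 and b ≤ 8; it is enough to label the cells with 0 ≤ a ≤ 5 and 0 ≤ b ≤ 8.
Every move lowers a or b (never raises either), so fill the grid row by row in increasing a, and left to right within a row: each cell's successors are then already labelled.
      b=0  b=1  b=2  b=3  b=4  b=5  b=6  b=7  b=8
a=0:    L    L    L    L    W    W    W    W    L
a=1:    L    L    L    L    W    W    W    W    L
a=2:    L    L    L    L    W    W    W    W    L
a=3:    L    L    L    L    W    W    W    W    L
a=4:    W    W    W    W    L    L    L    L    W
a=5:    W    W    W    W    L    L    L    L    W
Cells with no legal move (terminal, hence L): (0,0), (0,1), (0,2), (0,3), (1,0), (1,1), (1,2), (1,3), (2,0), (2,1), (2,2), (2,3), (3,0), (3,1), (3,2), (3,3).
The remaining L cells, each justified by listing all of its moves:
(0,8): →(0,4)(W) only, which is W, so L
(1,8): →(1,4)(W) only, which is W, so L
(2,8): →(2,4)(W) only, which is W, so L
(3,8): →(3,4)(W) only, which is W, so L
(4,4): →(0,4)(W), (4,0)(W) — all W, so L
(4,5): →(0,5)(W), (4,1)(W) — all W, so L
(4,6): →(0,6)(W), (4,2)(W) — all W, so L
(4,7): →(0,7)(W), (4,3)(W) — all W, so L
(5,4): →(1,4)(W), (5,0)(W) — all W, so L
(5,5): →(1,5)(W), (5,1)(W) — all W, so L
(5,6): →(1,6)(W), (5,2)(W) — all W, so L
(5,7): →(1,7)(W), (5,3)(W) — all W, so L
Every other cell has at least one move into one of the L cells above, so it is W.
The starting position (5,8) is W: the player to move should move to (1,8), handing over an L position.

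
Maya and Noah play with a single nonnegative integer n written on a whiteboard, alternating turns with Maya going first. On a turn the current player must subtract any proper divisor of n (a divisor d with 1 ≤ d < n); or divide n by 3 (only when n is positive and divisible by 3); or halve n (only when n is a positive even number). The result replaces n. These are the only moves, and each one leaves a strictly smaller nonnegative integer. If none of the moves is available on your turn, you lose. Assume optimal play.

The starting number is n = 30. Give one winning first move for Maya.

Work bottom-up. With no move the player to move loses. Otherwise the position is W if at least one move leads to an L position for the opponent, and L if every move leads to a W.
n=0: no move → L
n=1: no move → L
n=2: can move to 1, which is L ⇒ W
n=3: can move to 1, which is L ⇒ W
n=4: moves to 2(W), 3(W); every one is W ⇒ L
n=5: can move to 4, which is L ⇒ W
n=6: can move to 4, which is L ⇒ W
n=7: the only move is to 6(W), a W ⇒ L
n=8: can move to 4, which is L ⇒ W
n=9: moves to 3(W), 6(W), 8(W); every one is W ⇒ L
n=10: can move to 9, which is L ⇒ W
n=11: the only move is to 10(W), a W ⇒ L
n=12: can move to 4, which is L ⇒ W
n=13: the only move is to 12(W), a W ⇒ L
n=14: can move to 7, which is L ⇒ W
n=15: moves to 5(W), 10(W), 12(W), 14(W); every one is W ⇒ L
n=16: can move to 15, which is L ⇒ W
n=17: the only move is to 16(W), a W ⇒ L
n=18: can move to 9, which is L ⇒ W
n=19: the only move is to 18(W), a W ⇒ L
n=20: can move to 15, which is L ⇒ W
n=21: can move to 7, which is L ⇒ W
n=22: can move to 11, which is L ⇒ W
n=23: the only move is to 22(W), a W ⇒ L
n=24: can move to 23, which is L ⇒ W
n=25: moves to 20(W), 24(W); every one is W ⇒ L
n=26: can move to 13, which is L ⇒ W
n=27: can move to 9, which is L ⇒ W
n=28: moves to 14(W), 21(W), 24(W), 26(W), 27(W); every one is W ⇒ L
n=29: can move to 28, which is L ⇒ W
n=30: can move to 15, which is L ⇒ W
From 30, the L positions reachable in one move are: 15, 25, 28. Any move reaching one of these is winning.

Move to 15.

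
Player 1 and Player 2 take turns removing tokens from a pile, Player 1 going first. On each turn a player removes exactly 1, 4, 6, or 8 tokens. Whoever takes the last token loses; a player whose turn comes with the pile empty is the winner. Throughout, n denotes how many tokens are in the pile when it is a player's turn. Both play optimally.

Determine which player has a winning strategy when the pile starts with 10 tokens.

Player 1 wins.

Positions with no move are W. A position that does have a move is losing for the player to move precisely when every available move leads to a winning position for the opponent. Fill in the labels:
n=0: no move; the opponent has just taken the last token and therefore loses → W
n=1: only reaches 0(W), which is W → L
n=2: reaches L-position 1 → W
n=3: only reaches 2(W), which is W → L
n=4: reaches L-position 3 → W
n=5: reaches L-position 1 → W
n=6: only reaches 5(W), 2(W), 0(W), all W → L
n=7: reaches L-position 6 → W
n=8: only reaches 7(W), 4(W), 2(W), 0(W), all W → L
n=9: reaches L-position 8 → W
n=10: reaches L-position 6 → W
From 10 Player 1 can remove 4, leaving 6, reaching an L position.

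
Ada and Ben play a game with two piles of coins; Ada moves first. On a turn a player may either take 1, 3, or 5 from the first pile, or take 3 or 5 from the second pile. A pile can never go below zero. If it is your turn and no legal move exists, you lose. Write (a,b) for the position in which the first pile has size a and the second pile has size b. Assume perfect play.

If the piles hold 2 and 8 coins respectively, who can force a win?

Ben wins.

Label each position W (a win for the player to move) or L (a loss). A position with no legal move is L; any other position is W exactly when some move reaches an L, and L when every move reaches a W.
No move ever increases a pile, so every position that can arise here has a ≤ 2 and b ≤ 8; it is enough to label the cells with 0 ≤ a ≤ 2 and 0 ≤ b ≤ 8.
Every move lowers a or b (never raises either), so fill the grid row by row in increasing a, and left to right within a row: each cell's successors are then already labelled.
      b=0  b=1  b=2  b=3  b=4  b=5  b=6  b=7  b=8
a=0:    L    L    L    W    W    W    W    W    L
a=1:    W    W    W    L    L    L    W    W    W
a=2:    L    L    L    W    W    W    W    W    L
Cells with no legal move (terminal, hence L): (0,0), (0,1), (0,2).
The remaining L cells, each justified by listing all of its moves:
(0,8): moves to (0,5)(W), (0,3)(W); every one is W ⇒ L
(1,3): moves to (0,3)(W), (1,0)(W); every one is W ⇒ L
(1,4): moves to (0,4)(W), (1,1)(W); every one is W ⇒ L
(1,5): moves to (0,5)(W), (1,2)(W), (1,0)(W); every one is W ⇒ L
(2,0): the only move is to (1,0)(W), a W ⇒ L
(2,1): the only move is to (1,1)(W), a W ⇒ L
(2,2): the only move is to (1,2)(W), a W ⇒ L
(2,8): moves to (1,8)(W), (2,5)(W), (2,3)(W); every one is W ⇒ L
Every other cell has at least one move into one of the L cells above, so it is W.
The starting position (2,8) is L: whatever Ada does, the opponent receives a W position.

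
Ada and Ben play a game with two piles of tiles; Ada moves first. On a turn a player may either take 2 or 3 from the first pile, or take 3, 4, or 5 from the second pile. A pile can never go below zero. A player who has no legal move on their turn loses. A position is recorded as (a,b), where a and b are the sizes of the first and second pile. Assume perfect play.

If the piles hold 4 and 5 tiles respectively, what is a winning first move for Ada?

Build the W/L table. Terminal = L. A non-terminal position is W if it has a move to some L; otherwise it is L.
No move ever increases a pile, so every position that can arise here has a ≤ 4 and b ≤ 5; it is enough to label the cells with 0 ≤ a ≤ 4 and 0 ≤ b ≤ 5.
Every move lowers a or b (never raises either), so fill the grid row by row in increasing a, and left to right within a row: each cell's successors are then already labelled.
      b=0  b=1  b=2  b=3  b=4  b=5
a=0:    L    L    L    W    W    W
a=1:    L    L    L    W    W    W
a=2:    W    W    W    L    L    L
a=3:    W    W    W    L    L    L
a=4:    W    W    W    W    W    W
Cells with no legal move (terminal, hence L): (0,0), (0,1), (0,2), (1,0), (1,1), (1,2).
The remaining L cells, each justified by listing all of its moves:
(2,3): only reaches (0,3)(W), (2,0)(W), all W → L
(2,4): only reaches (0,4)(W), (2,1)(W), (2,0)(W), all W → L
(2,5): only reaches (0,5)(W), (2,2)(W), (2,1)(W), (2,0)(W), all W → L
(3,3): only reaches (1,3)(W), (0,3)(W), (3,0)(W), all W → L
(3,4): only reaches (1,4)(W), (0,4)(W), (3,1)(W), (3,0)(W), all W → L
(3,5): only reaches (1,5)(W), (0,5)(W), (3,2)(W), (3,1)(W), (3,0)(W), all W → L
Every other cell has at least one move into one of the L cells above, so it is W.
From (4,5), the L positions reachable in one move are: (2,5).

Move to (2,5).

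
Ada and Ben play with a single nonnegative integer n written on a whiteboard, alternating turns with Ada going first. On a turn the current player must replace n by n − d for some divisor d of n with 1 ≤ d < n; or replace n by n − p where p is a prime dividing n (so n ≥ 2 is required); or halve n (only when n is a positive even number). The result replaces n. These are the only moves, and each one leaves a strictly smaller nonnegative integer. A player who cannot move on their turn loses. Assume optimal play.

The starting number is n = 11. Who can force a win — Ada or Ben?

Label each position W (a win for the player to move) or L (a loss). A position with no legal move is L; any other position is W exactly when some move reaches an L, and L when every move reaches a W.
n=0: no move → L
n=1: no move → L
n=2: can move to 0, which is L ⇒ W
n=3: can move to 0, which is L ⇒ W
n=4: moves to 2(W), 3(W); every one is W ⇒ L
n=5: can move to 0, which is L ⇒ W
n=6: can move to 4, which is L ⇒ W
n=7: can move to 0, which is L ⇒ W
n=8: can move to 4, which is L ⇒ W
n=9: moves to 6(W), 8(W); every one is W ⇒ L
n=10: can move to 9, which is L ⇒ W
n=11: can move to 0, which is L ⇒ W
From 11 Ada can move to 0, reaching an L position.

Ada wins.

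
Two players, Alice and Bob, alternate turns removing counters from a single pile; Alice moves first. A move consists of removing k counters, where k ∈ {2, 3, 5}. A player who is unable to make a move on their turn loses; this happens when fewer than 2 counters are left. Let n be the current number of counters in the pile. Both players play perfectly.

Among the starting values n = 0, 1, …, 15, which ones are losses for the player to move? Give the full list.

Positions with no move are L. A position that does have a move is losing for the player to move precisely when every available move leads to a winning position for the opponent. Fill in the labels:
n=0: no move → L
n=1: no move → L
n=2: can move to 0, which is L ⇒ W
n=3: can move to 1, which is L ⇒ W
n=4: can move to 1, which is L ⇒ W
n=5: can move to 0, which is L ⇒ W
n=6: can move to 1, which is L ⇒ W
n=7: moves to 5(W), 4(W), 2(W); every one is W ⇒ L
n=8: moves to 6(W), 5(W), 3(W); every one is W ⇒ L
n=9: can move to 7, which is L ⇒ W
n=10: can move to 8, which is L ⇒ W
n=11: can move to 8, which is L ⇒ W
n=12: can move to 7, which is L ⇒ W
n=13: can move to 8, which is L ⇒ W
n=14: moves to 12(W), 11(W), 9(W); every one is W ⇒ L
n=15: moves to 13(W), 12(W), 10(W); every one is W ⇒ L
The losing starting values of n are exactly the entries labelled L in this table (6 of them).

0, 1, 7, 8, 14, 15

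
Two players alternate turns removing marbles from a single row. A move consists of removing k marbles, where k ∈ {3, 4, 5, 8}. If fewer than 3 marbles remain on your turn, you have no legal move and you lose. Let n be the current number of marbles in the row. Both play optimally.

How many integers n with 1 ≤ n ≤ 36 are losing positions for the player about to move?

11

Compute win/loss labels from the base case upward. A position with no move is L. Any other position is W if it can reach an L in one move, else L.
n=0: no move → L
n=1: no move → L
n=2: no move → L
n=3: reaches L-position 0 → W
n=4: reaches L-position 1 → W
n=5: reaches L-position 2 → W
n=6: reaches L-position 2 → W
n=7: reaches L-position 2 → W
n=8: reaches L-position 0 → W
n=9: reaches L-position 1 → W
n=10: reaches L-position 2 → W
n=11: only reaches 8(W), 7(W), 6(W), 3(W), all W → L
n=12: only reaches 9(W), 8(W), 7(W), 4(W), all W → L
n=13: only reaches 10(W), 9(W), 8(W), 5(W), all W → L
n=14: reaches L-position 11 → W
n=15: reaches L-position 12 → W
n=16: reaches L-position 13 → W
n=17: reaches L-position 13 → W
n=18: reaches L-position 13 → W
n=19: reaches L-position 11 → W
n=20: reaches L-position 12 → W
n=21: reaches L-position 13 → W
n=22: only reaches 19(W), 18(W), 17(W), 14(W), all W → L
n=23: only reaches 20(W), 19(W), 18(W), 15(W), all W → L
n=24: only reaches 21(W), 20(W), 19(W), 16(W), all W → L
n=25: reaches L-position 22 → W
n=26: reaches L-position 23 → W
n=27: reaches L-position 24 → W
n=28: reaches L-position 24 → W
n=29: reaches L-position 24 → W
n=30: reaches L-position 22 → W
n=31: reaches L-position 23 → W
n=32: reaches L-position 24 → W
n=33: only reaches 30(W), 29(W), 28(W), 25(W), all W → L
n=34: only reaches 31(W), 30(W), 29(W), 26(W), all W → L
n=35: only reaches 32(W), 31(W), 30(W), 27(W), all W → L
n=36: reaches L-position 33 → W
L entries with 1 ≤ n ≤ 36 (n=0 is outside the asked range and is not counted): n = 1, 2, 11, 12, 13, 22, 23, 24, 33, 34, 35; that makes 11.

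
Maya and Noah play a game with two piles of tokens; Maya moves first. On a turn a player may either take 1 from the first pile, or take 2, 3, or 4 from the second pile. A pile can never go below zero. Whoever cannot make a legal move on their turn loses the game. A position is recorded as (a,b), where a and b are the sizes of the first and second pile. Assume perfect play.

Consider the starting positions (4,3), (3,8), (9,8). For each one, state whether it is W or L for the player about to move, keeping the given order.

Use the standard recursion: the mover loses at a terminal position; elsewhere, the mover wins exactly when some move hands the opponent an L position.
No move ever increases a pile, so every position that can arise here has a ≤ 9 and b ≤ 8; it is enough to label the cells with 0 ≤ a ≤ 9 and 0 ≤ b ≤ 8.
Every move lowers a or b (never raises either), so fill the grid row by row in increasing a, and left to right within a row: each cell's successors are then already labelled.
      b=0  b=1  b=2  b=3  b=4  b=5  b=6  b=7  b=8
a=0:    L    L    W    W    W    W    L    L    W
a=1:    W    W    L    L    W    W    W    W    L
a=2:    L    L    W    W    W    W    L    L    W
a=3:    W    W    L    L    W    W    W    W    L
a=4:    L    L    W    W    W    W    L    L    W
a=5:    W    W    L    L    W    W    W    W    L
a=6:    L    L    W    W    W    W    L    L    W
a=7:    W    W    L    L    W    W    W    W    L
a=8:    L    L    W    W    W    W    L    L    W
a=9:    W    W    L    L    W    W    W    W    L
Cells with no legal move (terminal, hence L): (0,0), (0,1).
The remaining L cells, each justified by listing all of its moves:
(0,6): →(0,4)(W), (0,3)(W), (0,2)(W) — all W, so L
(0,7): →(0,5)(W), (0,4)(W), (0,3)(W) — all W, so L
(1,2): →(0,2)(W), (1,0)(W) — all W, so L
(1,3): →(0,3)(W), (1,1)(W), (1,0)(W) — all W, so L
(1,8): →(0,8)(W), (1,6)(W), (1,5)(W), (1,4)(W) — all W, so L
(2,0): →(1,0)(W) only, which is W, so L
(2,1): →(1,1)(W) only, which is W, so L
(2,6): →(1,6)(W), (2,4)(W), (2,3)(W), (2,2)(W) — all W, so L
(2,7): →(1,7)(W), (2,5)(W), (2,4)(W), (2,3)(W) — all W, so L
(3,2): →(2,2)(W), (3,0)(W) — all W, so L
(3,3): →(2,3)(W), (3,1)(W), (3,0)(W) — all W, so L
(3,8): →(2,8)(W), (3,6)(W), (3,5)(W), (3,4)(W) — all W, so L
(4,0): →(3,0)(W) only, which is W, so L
(4,1): →(3,1)(W) only, which is W, so L
(4,6): →(3,6)(W), (4,4)(W), (4,3)(W), (4,2)(W) — all W, so L
(4,7): →(3,7)(W), (4,5)(W), (4,4)(W), (4,3)(W) — all W, so L
(5,2): →(4,2)(W), (5,0)(W) — all W, so L
(5,3): →(4,3)(W), (5,1)(W), (5,0)(W) — all W, so L
(5,8): →(4,8)(W), (5,6)(W), (5,5)(W), (5,4)(W) — all W, so L
(6,0): →(5,0)(W) only, which is W, so L
(6,1): →(5,1)(W) only, which is W, so L
(6,6): →(5,6)(W), (6,4)(W), (6,3)(W), (6,2)(W) — all W, so L
(6,7): →(5,7)(W), (6,5)(W), (6,4)(W), (6,3)(W) — all W, so L
(7,2): →(6,2)(W), (7,0)(W) — all W, so L
(7,3): →(6,3)(W), (7,1)(W), (7,0)(W) — all W, so L
(7,8): →(6,8)(W), (7,6)(W), (7,5)(W), (7,4)(W) — all W, so L
(8,0): →(7,0)(W) only, which is W, so L
(8,1): →(7,1)(W) only, which is W, so L
(8,6): →(7,6)(W), (8,4)(W), (8,3)(W), (8,2)(W) — all W, so L
(8,7): →(7,7)(W), (8,5)(W), (8,4)(W), (8,3)(W) — all W, so L
(9,2): →(8,2)(W), (9,0)(W) — all W, so L
(9,3): →(8,3)(W), (9,1)(W), (9,0)(W) — all W, so L
(9,8): →(8,8)(W), (9,6)(W), (9,5)(W), (9,4)(W) — all W, so L
Every other cell has at least one move into one of the L cells above, so it is W.
(4,3): the move to (3,3) reaches an L cell, so W
(3,8): one of the L cells justified above, so L
(9,8): one of the L cells justified above, so L

(4,3): W, (3,8): L, (9,8): L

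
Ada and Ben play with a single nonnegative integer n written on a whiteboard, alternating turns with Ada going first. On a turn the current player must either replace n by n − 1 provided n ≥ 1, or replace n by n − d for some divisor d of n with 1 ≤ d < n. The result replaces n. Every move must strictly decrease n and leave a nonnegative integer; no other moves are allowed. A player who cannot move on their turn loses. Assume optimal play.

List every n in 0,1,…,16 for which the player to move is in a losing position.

0, 2, 5, 7, 9, 11, 13, 15

Classify positions by backward induction: terminal positions (no move available) are L. From any other position, the mover wins iff some move reaches an L.
n=0: no move → L
n=1: W (go to 0, an L position)
n=2: L (sole option 1(W) is W)
n=3: W (go to 2, an L position)
n=4: W (go to 2, an L position)
n=5: L (sole option 4(W) is W)
n=6: W (go to 5, an L position)
n=7: L (sole option 6(W) is W)
n=8: W (go to 7, an L position)
n=9: L (options 6(W), 8(W) are all W)
n=10: W (go to 5, an L position)
n=11: L (sole option 10(W) is W)
n=12: W (go to 9, an L position)
n=13: L (sole option 12(W) is W)
n=14: W (go to 7, an L position)
n=15: L (options 10(W), 12(W), 14(W) are all W)
n=16: W (go to 15, an L position)
Reading off the rows marked L gives the requested list; there are 8 such values of n.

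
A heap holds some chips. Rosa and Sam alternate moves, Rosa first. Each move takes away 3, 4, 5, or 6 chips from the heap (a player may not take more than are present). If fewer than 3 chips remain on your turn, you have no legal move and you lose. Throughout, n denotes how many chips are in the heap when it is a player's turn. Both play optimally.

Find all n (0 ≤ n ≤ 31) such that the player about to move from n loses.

Label each position W (a win for the player to move) or L (a loss). A position with no legal move is L; any other position is W exactly when some move reaches an L, and L when every move reaches a W.
n=0: no move → L
n=1: no move → L
n=2: no move → L
n=3: can move to 0, which is L ⇒ W
n=4: can move to 1, which is L ⇒ W
n=5: can move to 2, which is L ⇒ W
n=6: can move to 2, which is L ⇒ W
n=7: can move to 2, which is L ⇒ W
n=8: can move to 2, which is L ⇒ W
n=9: moves to 6(W), 5(W), 4(W), 3(W); every one is W ⇒ L
n=10: moves to 7(W), 6(W), 5(W), 4(W); every one is W ⇒ L
n=11: moves to 8(W), 7(W), 6(W), 5(W); every one is W ⇒ L
n=12: can move to 9, which is L ⇒ W
n=13: can move to 10, which is L ⇒ W
n=14: can move to 11, which is L ⇒ W
n=15: can move to 11, which is L ⇒ W
n=16: can move to 11, which is L ⇒ W
n=17: can move to 11, which is L ⇒ W
n=18: moves to 15(W), 14(W), 13(W), 12(W); every one is W ⇒ L
n=19: moves to 16(W), 15(W), 14(W), 13(W); every one is W ⇒ L
n=20: moves to 17(W), 16(W), 15(W), 14(W); every one is W ⇒ L
n=21: can move to 18, which is L ⇒ W
n=22: can move to 19, which is L ⇒ W
n=23: can move to 20, which is L ⇒ W
n=24: can move to 20, which is L ⇒ W
n=25: can move to 20, which is L ⇒ W
n=26: can move to 20, which is L ⇒ W
n=27: moves to 24(W), 23(W), 22(W), 21(W); every one is W ⇒ L
n=28: moves to 25(W), 24(W), 23(W), 22(W); every one is W ⇒ L
n=29: moves to 26(W), 25(W), 24(W), 23(W); every one is W ⇒ L
n=30: can move to 27, which is L ⇒ W
n=31: can move to 28, which is L ⇒ W
Reading off the rows marked L gives the requested list; there are 12 such values of n.

0, 1, 2, 9, 10, 11, 18, 19, 20, 27, 28, 29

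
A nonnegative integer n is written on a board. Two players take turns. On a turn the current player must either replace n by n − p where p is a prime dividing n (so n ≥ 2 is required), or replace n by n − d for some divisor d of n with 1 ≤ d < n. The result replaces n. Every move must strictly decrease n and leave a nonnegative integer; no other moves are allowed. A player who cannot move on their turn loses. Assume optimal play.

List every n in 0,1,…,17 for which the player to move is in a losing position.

Use the standard recursion: the mover loses at a terminal position; elsewhere, the mover wins exactly when some move hands the opponent an L position.
n=0: no move → L
n=1: no move → L
n=2: W (go to 0, an L position)
n=3: W (go to 0, an L position)
n=4: L (options 2(W), 3(W) are all W)
n=5: W (go to 0, an L position)
n=6: W (go to 4, an L position)
n=7: W (go to 0, an L position)
n=8: W (go to 4, an L position)
n=9: L (options 6(W), 8(W) are all W)
n=10: W (go to 9, an L position)
n=11: W (go to 0, an L position)
n=12: W (go to 9, an L position)
n=13: W (go to 0, an L position)
n=14: L (options 7(W), 12(W), 13(W) are all W)
n=15: W (go to 14, an L position)
n=16: W (go to 14, an L position)
n=17: W (go to 0, an L position)
Reading off the rows marked L gives the requested list; there are 5 such values of n.

0, 1, 4, 9, 14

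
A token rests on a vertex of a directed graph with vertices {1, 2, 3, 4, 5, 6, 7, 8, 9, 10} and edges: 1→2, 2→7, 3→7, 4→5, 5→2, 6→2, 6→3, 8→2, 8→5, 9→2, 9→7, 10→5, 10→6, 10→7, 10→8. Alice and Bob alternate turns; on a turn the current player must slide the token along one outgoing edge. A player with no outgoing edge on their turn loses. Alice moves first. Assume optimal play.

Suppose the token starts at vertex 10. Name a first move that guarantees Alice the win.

Move to 6.

Positions with no move are L. A position that does have a move is losing for the player to move precisely when every available move leads to a winning position for the opponent. Fill in the labels:
Every edge goes from a vertex to one that appears earlier in the order 7, 2, 5, 3, 6, 9, 4, 8, 10, 1, so processing vertices in that order labels each vertex after all of its successors.
7: no outgoing edge → L
2: can move to 7, which is L ⇒ W
5: the only move is to 2(W), a W ⇒ L
3: can move to 7, which is L ⇒ W
6: moves to 3(W), 2(W); every one is W ⇒ L
9: can move to 7, which is L ⇒ W
4: can move to 5, which is L ⇒ W
8: can move to 5, which is L ⇒ W
10: can move to 6, which is L ⇒ W
1: the only move is to 2(W), a W ⇒ L
From 10, the L positions reachable in one move are: 6, 5, 7. Any move reaching one of these is winning.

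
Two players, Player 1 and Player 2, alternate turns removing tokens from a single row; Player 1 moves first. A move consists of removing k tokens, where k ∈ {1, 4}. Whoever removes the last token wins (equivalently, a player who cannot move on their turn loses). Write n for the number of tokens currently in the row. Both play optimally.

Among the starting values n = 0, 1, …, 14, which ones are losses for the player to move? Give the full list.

Work bottom-up. With no move the player to move loses. Otherwise the position is W if at least one move leads to an L position for the opponent, and L if every move leads to a W.
n=0: no move → L
n=1: →0(L), so W
n=2: →1(W) only, which is W, so L
n=3: →2(L), so W
n=4: →0(L), so W
n=5: →4(W), 1(W) — all W, so L
n=6: →5(L), so W
n=7: →6(W), 3(W) — all W, so L
n=8: →7(L), so W
n=9: →5(L), so W
n=10: →9(W), 6(W) — all W, so L
n=11: →10(L), so W
n=12: →11(W), 8(W) — all W, so L
n=13: →12(L), so W
n=14: →10(L), so W
The losing starting values of n are exactly the entries labelled L in this table (6 of them).

0, 2, 5, 7, 10, 12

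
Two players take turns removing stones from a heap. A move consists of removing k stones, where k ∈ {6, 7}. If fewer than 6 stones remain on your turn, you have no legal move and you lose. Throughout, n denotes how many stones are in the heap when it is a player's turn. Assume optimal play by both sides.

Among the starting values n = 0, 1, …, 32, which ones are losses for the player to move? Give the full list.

0, 1, 2, 3, 4, 5, 13, 14, 15, 16, 17, 18, 26, 27, 28, 29, 30, 31

Work bottom-up. With no move the player to move loses. Otherwise the position is W if at least one move leads to an L position for the opponent, and L if every move leads to a W.
n=0: no move → L
n=1: no move → L
n=2: no move → L
n=3: no move → L
n=4: no move → L
n=5: no move → L
n=6: reaches L-position 0 → W
n=7: reaches L-position 1 → W
n=8: reaches L-position 2 → W
n=9: reaches L-position 3 → W
n=10: reaches L-position 4 → W
n=11: reaches L-position 5 → W
n=12: reaches L-position 5 → W
n=13: only reaches 7(W), 6(W), all W → L
n=14: only reaches 8(W), 7(W), all W → L
n=15: only reaches 9(W), 8(W), all W → L
n=16: only reaches 10(W), 9(W), all W → L
n=17: only reaches 11(W), 10(W), all W → L
n=18: only reaches 12(W), 11(W), all W → L
n=19: reaches L-position 13 → W
n=20: reaches L-position 14 → W
n=21: reaches L-position 15 → W
n=22: reaches L-position 16 → W
n=23: reaches L-position 17 → W
n=24: reaches L-position 18 → W
n=25: reaches L-position 18 → W
n=26: only reaches 20(W), 19(W), all W → L
n=27: only reaches 21(W), 20(W), all W → L
n=28: only reaches 22(W), 21(W), all W → L
n=29: only reaches 23(W), 22(W), all W → L
n=30: only reaches 24(W), 23(W), all W → L
n=31: only reaches 25(W), 24(W), all W → L
n=32: reaches L-position 26 → W
The losing starting values of n are exactly the entries labelled L in this table (18 of them).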